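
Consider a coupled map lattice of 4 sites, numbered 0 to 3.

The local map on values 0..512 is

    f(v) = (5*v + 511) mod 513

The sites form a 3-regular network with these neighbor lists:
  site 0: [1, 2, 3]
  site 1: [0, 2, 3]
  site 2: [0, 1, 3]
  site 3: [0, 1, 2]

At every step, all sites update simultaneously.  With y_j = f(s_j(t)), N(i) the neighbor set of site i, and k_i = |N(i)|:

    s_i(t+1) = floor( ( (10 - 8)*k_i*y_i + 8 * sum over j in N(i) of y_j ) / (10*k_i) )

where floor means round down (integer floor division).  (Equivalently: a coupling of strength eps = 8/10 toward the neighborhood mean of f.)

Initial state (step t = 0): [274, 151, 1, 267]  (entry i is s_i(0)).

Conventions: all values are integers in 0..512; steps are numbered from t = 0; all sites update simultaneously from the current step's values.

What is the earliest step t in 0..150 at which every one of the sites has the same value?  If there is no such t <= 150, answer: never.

Simulating step by step:
t=0: [274, 151, 1, 267]  (not all equal)
t=1: [215, 221, 237, 217]  (not all equal)
t=2: [87, 85, 79, 86]  (not all equal)
t=3: [418, 419, 421, 418]  (not all equal)
t=4: [41, 41, 40, 41]  (not all equal)
t=5: [201, 201, 202, 201]  (not all equal)
t=6: [491, 491, 491, 491]  (all equal)

Answer: 6
Key observation: Synchronization is absorbing here: once all sites are equal they stay equal, and step 6 is the first all-equal step.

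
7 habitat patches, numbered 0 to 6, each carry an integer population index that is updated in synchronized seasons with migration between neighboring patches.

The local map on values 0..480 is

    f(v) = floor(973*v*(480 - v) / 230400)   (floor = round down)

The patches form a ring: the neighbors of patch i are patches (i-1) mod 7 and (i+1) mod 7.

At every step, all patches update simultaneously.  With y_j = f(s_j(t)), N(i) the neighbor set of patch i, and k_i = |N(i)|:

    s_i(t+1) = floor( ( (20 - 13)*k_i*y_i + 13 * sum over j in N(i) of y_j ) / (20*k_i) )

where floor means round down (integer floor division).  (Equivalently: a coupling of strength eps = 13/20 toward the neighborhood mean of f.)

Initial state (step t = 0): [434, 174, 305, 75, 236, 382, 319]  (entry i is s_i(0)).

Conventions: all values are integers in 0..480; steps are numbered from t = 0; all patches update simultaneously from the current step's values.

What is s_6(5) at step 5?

Answer: s_6(5) = 243

Derivation:
t=0: [434, 174, 305, 75, 236, 382, 319]
t=1: [172, 178, 193, 196, 178, 204, 154]
t=2: [220, 227, 231, 231, 232, 225, 223]
t=3: [241, 241, 242, 242, 242, 242, 241]
t=4: [243, 243, 243, 243, 243, 243, 243]
t=5: [243, 243, 243, 243, 243, 243, 243]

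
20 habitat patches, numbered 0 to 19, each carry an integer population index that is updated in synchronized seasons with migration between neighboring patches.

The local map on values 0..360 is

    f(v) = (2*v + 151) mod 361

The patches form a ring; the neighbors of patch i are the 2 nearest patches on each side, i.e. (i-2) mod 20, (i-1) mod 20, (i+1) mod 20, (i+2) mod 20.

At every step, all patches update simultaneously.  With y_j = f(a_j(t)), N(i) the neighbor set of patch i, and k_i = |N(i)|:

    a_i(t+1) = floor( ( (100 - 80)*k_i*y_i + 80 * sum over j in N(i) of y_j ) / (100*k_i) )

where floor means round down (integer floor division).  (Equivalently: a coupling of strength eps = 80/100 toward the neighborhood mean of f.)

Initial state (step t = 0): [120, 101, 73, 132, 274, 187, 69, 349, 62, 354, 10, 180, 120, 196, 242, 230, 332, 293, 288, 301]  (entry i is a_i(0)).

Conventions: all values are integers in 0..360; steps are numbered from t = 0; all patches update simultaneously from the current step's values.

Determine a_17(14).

Simulating step by step:
t=0: [120, 101, 73, 132, 274, 187, 69, 349, 62, 354, 10, 180, 120, 196, 242, 230, 332, 293, 288, 301]
t=1: [143, 153, 214, 241, 228, 194, 238, 198, 199, 172, 152, 134, 161, 177, 165, 162, 127, 78, 34, 86]
t=2: [186, 197, 181, 202, 236, 229, 212, 190, 173, 132, 117, 108, 105, 109, 106, 145, 160, 201, 193, 204]
t=3: [174, 178, 190, 208, 214, 217, 206, 164, 119, 78, 44, 18, 8, 19, 40, 78, 112, 151, 167, 182]
t=4: [146, 162, 175, 192, 204, 193, 158, 175, 178, 175, 185, 217, 202, 216, 181, 166, 153, 138, 104, 130]
t=5: [149, 112, 141, 160, 158, 158, 153, 141, 138, 162, 172, 188, 190, 182, 157, 131, 159, 138, 130, 134]
t=6: [56, 68, 78, 81, 98, 98, 89, 90, 96, 110, 130, 147, 145, 129, 117, 96, 76, 66, 74, 55]
t=7: [283, 286, 303, 320, 328, 333, 339, 272, 212, 163, 113, 54, 57, 115, 159, 200, 250, 297, 281, 278]
t=8: [218, 161, 109, 57, 78, 138, 167, 173, 157, 187, 174, 135, 133, 168, 174, 126, 192, 240, 273, 215]
t=9: [180, 166, 183, 151, 154, 179, 147, 118, 133, 120, 104, 108, 103, 84, 107, 150, 192, 208, 245, 232]
t=10: [192, 154, 123, 123, 115, 89, 82, 68, 111, 95, 161, 214, 209, 155, 188, 158, 150, 200, 212, 202]
t=11: [143, 107, 72, 103, 147, 197, 192, 256, 213, 194, 178, 195, 160, 159, 134, 130, 153, 158, 172, 174]
t=12: [129, 174, 163, 184, 218, 220, 192, 210, 203, 204, 166, 144, 120, 101, 84, 83, 88, 104, 110, 91]
t=13: [129, 158, 137, 173, 180, 199, 207, 201, 180, 160, 124, 156, 180, 219, 269, 335, 266, 269, 215, 177]
t=14: [116, 99, 100, 128, 148, 174, 176, 168, 138, 118, 110, 125, 169, 181, 225, 261, 259, 222, 212, 169]

Answer: a_17(14) = 222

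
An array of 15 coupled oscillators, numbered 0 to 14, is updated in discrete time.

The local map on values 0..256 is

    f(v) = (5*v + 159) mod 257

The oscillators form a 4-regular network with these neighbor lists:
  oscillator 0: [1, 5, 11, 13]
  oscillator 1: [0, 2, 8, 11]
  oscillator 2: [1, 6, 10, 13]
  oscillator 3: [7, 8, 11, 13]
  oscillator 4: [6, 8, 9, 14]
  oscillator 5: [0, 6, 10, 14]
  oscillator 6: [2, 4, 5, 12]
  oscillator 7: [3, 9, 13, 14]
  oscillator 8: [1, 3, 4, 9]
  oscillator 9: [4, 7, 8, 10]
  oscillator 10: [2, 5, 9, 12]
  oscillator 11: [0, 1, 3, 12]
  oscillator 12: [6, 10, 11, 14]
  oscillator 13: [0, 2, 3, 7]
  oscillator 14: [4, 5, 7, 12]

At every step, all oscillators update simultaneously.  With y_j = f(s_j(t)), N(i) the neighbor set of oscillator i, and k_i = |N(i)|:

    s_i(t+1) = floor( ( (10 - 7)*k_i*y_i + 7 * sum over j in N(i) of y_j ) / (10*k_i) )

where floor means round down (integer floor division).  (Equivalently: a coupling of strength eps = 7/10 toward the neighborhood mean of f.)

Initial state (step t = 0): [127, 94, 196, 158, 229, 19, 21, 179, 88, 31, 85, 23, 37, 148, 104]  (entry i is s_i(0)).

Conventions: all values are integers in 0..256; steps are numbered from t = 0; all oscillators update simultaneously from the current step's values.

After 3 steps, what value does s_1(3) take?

Simulating step by step:
t=0: [127, 94, 196, 158, 229, 19, 21, 179, 88, 31, 85, 23, 37, 148, 104]
t=1: [96, 75, 89, 98, 60, 122, 84, 100, 90, 52, 110, 75, 71, 97, 117]
t=2: [111, 63, 98, 108, 157, 184, 115, 158, 119, 160, 147, 55, 89, 125, 174]
t=3: [140, 196, 140, 161, 165, 110, 144, 121, 205, 181, 118, 174, 118, 126, 86]

Answer: s_1(3) = 196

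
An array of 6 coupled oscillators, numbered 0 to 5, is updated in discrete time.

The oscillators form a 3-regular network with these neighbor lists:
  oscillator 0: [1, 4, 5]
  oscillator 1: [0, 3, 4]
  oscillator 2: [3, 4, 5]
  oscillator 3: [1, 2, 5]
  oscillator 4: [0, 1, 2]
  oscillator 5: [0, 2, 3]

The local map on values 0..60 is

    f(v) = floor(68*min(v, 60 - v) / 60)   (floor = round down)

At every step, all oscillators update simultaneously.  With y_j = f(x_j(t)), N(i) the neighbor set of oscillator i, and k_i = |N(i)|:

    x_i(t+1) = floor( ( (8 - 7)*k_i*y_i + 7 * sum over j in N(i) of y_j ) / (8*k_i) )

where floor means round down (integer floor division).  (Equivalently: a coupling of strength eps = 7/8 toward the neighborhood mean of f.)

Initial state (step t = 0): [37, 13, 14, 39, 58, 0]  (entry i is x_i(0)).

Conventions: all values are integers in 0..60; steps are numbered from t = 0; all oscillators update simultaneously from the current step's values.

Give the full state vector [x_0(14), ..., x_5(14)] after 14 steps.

Answer: [31, 31, 31, 31, 31, 31]

Derivation:
t=0: [37, 13, 14, 39, 58, 0]
t=1: [7, 16, 9, 11, 16, 18]
t=2: [17, 13, 15, 15, 12, 10]
t=3: [13, 16, 14, 14, 16, 16]
t=4: [17, 15, 16, 16, 15, 15]
t=5: [17, 17, 17, 17, 17, 18]
t=6: [19, 19, 19, 19, 19, 19]
t=7: [21, 21, 21, 21, 21, 21]
t=8: [23, 23, 23, 23, 23, 23]
t=9: [26, 26, 26, 26, 26, 26]
t=10: [29, 29, 29, 29, 29, 29]
t=11: [32, 32, 32, 32, 32, 32]
t=12: [31, 31, 31, 31, 31, 31]
t=13: [32, 32, 32, 32, 32, 32]
t=14: [31, 31, 31, 31, 31, 31]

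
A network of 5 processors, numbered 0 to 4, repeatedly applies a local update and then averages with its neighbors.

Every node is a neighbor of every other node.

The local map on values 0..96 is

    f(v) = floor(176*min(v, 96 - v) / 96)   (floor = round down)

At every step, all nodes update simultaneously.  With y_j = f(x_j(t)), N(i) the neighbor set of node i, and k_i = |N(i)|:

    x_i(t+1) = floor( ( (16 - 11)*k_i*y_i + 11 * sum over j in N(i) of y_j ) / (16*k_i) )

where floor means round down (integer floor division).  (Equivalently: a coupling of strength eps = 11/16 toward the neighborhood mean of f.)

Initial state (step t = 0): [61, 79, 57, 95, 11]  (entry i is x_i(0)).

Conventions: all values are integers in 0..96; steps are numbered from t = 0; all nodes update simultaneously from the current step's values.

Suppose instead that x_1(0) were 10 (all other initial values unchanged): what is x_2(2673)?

Simulating step by step:
t=0: [61, 10, 57, 95, 11]
t=1: [38, 32, 39, 30, 32]
t=2: [63, 61, 63, 61, 61]
t=3: [62, 62, 62, 62, 62]
t=4: [62, 62, 62, 62, 62]

Answer: x_2(2673) = 62
Key observation: The state at step 3, [62, 62, 62, 62, 62], reappears at step 4: the system is in a cycle of period 1 from step 3 on.  Therefore the state at step 2673 equals the state at step 3 + ((2673 - 3) mod 1) = 3, which is [62, 62, 62, 62, 62].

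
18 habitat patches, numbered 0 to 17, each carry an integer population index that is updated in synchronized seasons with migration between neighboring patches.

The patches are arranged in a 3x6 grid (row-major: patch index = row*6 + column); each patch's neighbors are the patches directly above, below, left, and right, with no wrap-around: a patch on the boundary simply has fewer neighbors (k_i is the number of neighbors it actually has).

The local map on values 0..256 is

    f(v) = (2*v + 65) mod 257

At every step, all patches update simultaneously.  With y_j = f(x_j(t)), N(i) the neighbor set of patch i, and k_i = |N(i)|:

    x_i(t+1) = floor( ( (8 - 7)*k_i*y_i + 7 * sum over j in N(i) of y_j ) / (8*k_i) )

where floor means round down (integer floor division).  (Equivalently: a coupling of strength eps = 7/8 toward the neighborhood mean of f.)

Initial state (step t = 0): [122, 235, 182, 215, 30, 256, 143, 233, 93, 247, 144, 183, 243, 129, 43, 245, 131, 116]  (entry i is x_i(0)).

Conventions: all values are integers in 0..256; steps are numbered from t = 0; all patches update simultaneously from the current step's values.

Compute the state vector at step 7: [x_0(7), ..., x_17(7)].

Simulating step by step:
t=0: [122, 235, 182, 215, 30, 256, 143, 233, 93, 247, 144, 183, 243, 129, 43, 245, 131, 116]
t=1: [56, 72, 170, 129, 131, 138, 42, 96, 115, 142, 102, 79, 74, 68, 123, 82, 60, 111]
t=2: [178, 120, 109, 98, 56, 138, 132, 130, 69, 86, 126, 64, 179, 103, 143, 125, 102, 182]
t=3: [73, 81, 77, 128, 65, 172, 125, 82, 118, 100, 142, 116, 58, 97, 91, 107, 86, 111]
t=4: [151, 220, 125, 131, 114, 121, 188, 101, 159, 49, 116, 84, 48, 191, 50, 146, 71, 124]
t=5: [202, 82, 136, 83, 51, 123, 104, 164, 102, 93, 144, 71, 183, 121, 141, 168, 83, 199]
t=6: [133, 153, 147, 174, 132, 170, 154, 84, 123, 137, 199, 129, 50, 122, 71, 184, 158, 217]
t=7: [109, 133, 107, 94, 157, 78, 152, 102, 143, 139, 101, 182, 94, 182, 108, 142, 197, 113]

Answer: [109, 133, 107, 94, 157, 78, 152, 102, 143, 139, 101, 182, 94, 182, 108, 142, 197, 113]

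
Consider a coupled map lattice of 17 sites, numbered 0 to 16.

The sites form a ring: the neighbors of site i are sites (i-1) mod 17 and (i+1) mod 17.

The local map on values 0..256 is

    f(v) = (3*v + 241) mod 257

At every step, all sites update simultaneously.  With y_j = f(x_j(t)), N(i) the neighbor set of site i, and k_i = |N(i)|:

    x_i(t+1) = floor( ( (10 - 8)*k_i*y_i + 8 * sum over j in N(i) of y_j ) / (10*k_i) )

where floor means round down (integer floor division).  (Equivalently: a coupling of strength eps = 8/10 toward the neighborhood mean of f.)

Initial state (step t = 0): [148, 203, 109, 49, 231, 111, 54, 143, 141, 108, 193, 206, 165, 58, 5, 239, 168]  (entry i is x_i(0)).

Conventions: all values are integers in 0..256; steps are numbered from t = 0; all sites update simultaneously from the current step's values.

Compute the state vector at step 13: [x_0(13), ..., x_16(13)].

Answer: [135, 75, 66, 96, 122, 186, 137, 175, 148, 179, 199, 191, 197, 206, 209, 212, 172]

Derivation:
t=0: [148, 203, 109, 49, 231, 111, 54, 143, 141, 108, 193, 206, 165, 58, 5, 239, 168]
t=1: [158, 105, 94, 113, 109, 135, 115, 149, 112, 89, 65, 126, 142, 222, 189, 232, 189]
t=2: [71, 92, 45, 38, 90, 76, 136, 88, 182, 147, 178, 153, 127, 103, 128, 62, 154]
t=3: [116, 127, 64, 168, 174, 198, 211, 110, 169, 41, 142, 82, 110, 94, 104, 154, 184]
t=4: [67, 122, 170, 216, 167, 153, 69, 146, 112, 176, 165, 130, 107, 40, 87, 62, 110]
t=5: [97, 187, 131, 209, 167, 204, 178, 134, 180, 165, 193, 131, 98, 138, 158, 154, 153]
t=6: [90, 61, 75, 158, 117, 109, 85, 31, 142, 68, 146, 52, 108, 117, 172, 192, 120]
t=7: [152, 218, 189, 155, 117, 137, 100, 172, 136, 164, 164, 114, 97, 133, 98, 141, 137]
t=8: [141, 112, 133, 84, 147, 69, 157, 113, 211, 185, 159, 108, 81, 40, 114, 93, 160]
t=9: [138, 123, 144, 164, 204, 184, 142, 133, 57, 127, 71, 182, 107, 139, 57, 111, 103]
t=10: [81, 139, 157, 140, 112, 98, 89, 148, 124, 162, 89, 101, 73, 110, 112, 88, 87]
t=11: [201, 198, 156, 133, 79, 129, 127, 174, 173, 182, 147, 187, 75, 117, 134, 172, 239]
t=12: [115, 120, 115, 191, 140, 154, 166, 191, 155, 168, 52, 157, 85, 150, 154, 175, 163]
t=13: [135, 75, 66, 96, 122, 186, 137, 175, 148, 179, 199, 191, 197, 206, 209, 212, 172]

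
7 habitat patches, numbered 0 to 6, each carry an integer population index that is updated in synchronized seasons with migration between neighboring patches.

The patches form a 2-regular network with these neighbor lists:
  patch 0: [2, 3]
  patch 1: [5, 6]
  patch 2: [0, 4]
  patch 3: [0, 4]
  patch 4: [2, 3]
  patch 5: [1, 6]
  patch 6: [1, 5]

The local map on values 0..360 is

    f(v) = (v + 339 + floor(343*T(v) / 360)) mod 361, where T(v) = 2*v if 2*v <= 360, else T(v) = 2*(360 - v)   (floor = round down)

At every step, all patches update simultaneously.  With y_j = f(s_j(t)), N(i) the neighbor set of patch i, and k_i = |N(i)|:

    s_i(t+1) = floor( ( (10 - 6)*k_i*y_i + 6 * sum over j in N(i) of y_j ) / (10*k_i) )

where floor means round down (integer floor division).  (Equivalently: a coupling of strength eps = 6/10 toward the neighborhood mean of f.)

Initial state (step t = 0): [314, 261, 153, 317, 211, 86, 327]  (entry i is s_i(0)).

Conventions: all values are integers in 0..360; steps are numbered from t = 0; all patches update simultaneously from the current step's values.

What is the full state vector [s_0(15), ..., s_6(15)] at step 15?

Answer: [90, 353, 90, 88, 88, 353, 353]

Derivation:
t=0: [314, 261, 153, 317, 211, 86, 327]
t=1: [30, 96, 63, 44, 67, 112, 90]
t=2: [105, 265, 135, 113, 148, 269, 263]
t=3: [207, 62, 102, 221, 113, 61, 62]
t=4: [158, 157, 235, 167, 235, 156, 157]
t=5: [88, 72, 85, 90, 93, 71, 72]
t=6: [232, 186, 233, 239, 238, 185, 186]
t=7: [90, 134, 90, 88, 88, 134, 134]
t=8: [237, 6, 237, 234, 234, 6, 6]
t=9: [88, 356, 88, 90, 90, 356, 356]
t=10: [234, 341, 234, 237, 237, 341, 341]
t=11: [90, 355, 90, 88, 88, 355, 355]
t=12: [237, 342, 237, 234, 234, 342, 342]
t=13: [88, 354, 88, 90, 90, 354, 354]
t=14: [234, 343, 234, 237, 237, 343, 343]
t=15: [90, 353, 90, 88, 88, 353, 353]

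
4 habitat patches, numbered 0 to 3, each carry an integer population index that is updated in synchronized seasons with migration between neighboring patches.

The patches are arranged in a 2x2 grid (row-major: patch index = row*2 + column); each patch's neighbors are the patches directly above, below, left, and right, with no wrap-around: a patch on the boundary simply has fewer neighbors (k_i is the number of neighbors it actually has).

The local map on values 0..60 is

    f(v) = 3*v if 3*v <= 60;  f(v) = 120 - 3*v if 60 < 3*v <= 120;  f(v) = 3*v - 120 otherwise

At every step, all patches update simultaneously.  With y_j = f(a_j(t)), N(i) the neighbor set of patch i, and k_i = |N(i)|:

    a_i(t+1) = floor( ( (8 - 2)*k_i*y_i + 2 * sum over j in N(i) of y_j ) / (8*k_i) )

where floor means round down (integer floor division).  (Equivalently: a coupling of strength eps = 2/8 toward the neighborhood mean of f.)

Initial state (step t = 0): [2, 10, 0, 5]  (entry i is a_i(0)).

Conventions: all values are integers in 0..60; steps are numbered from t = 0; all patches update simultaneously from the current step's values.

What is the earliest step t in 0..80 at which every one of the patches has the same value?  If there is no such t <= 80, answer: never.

Simulating step by step:
t=0: [2, 10, 0, 5]  (not all equal)
t=1: [8, 25, 2, 15]  (not all equal)
t=2: [24, 42, 13, 40]  (not all equal)
t=3: [41, 10, 35, 5]  (not all equal)
t=4: [7, 24, 13, 16]  (not all equal)
t=5: [26, 44, 37, 46]  (not all equal)
t=6: [34, 16, 14, 16]  (not all equal)
t=7: [24, 44, 39, 47]  (not all equal)
t=8: [37, 17, 10, 17]  (not all equal)
t=9: [16, 45, 30, 48]  (not all equal)
t=10: [41, 20, 31, 23]  (not all equal)
t=11: [13, 51, 27, 49]  (not all equal)
t=12: [38, 33, 37, 29]  (not all equal)
t=13: [8, 20, 11, 28]  (not all equal)
t=14: [29, 52, 32, 38]  (not all equal)
t=15: [32, 31, 22, 12]  (not all equal)
t=16: [28, 27, 48, 37]  (not all equal)
t=17: [34, 34, 23, 14]  (not all equal)
t=18: [22, 21, 45, 40]  (not all equal)
t=19: [49, 49, 18, 9]  (not all equal)
t=20: [30, 27, 47, 30]  (not all equal)
t=21: [30, 36, 23, 30]  (not all equal)
t=22: [30, 16, 45, 30]  (not all equal)
t=23: [30, 43, 18, 30]  (not all equal)
t=24: [30, 14, 48, 30]  (not all equal)
t=25: [30, 39, 25, 30]  (not all equal)
t=26: [28, 9, 41, 28]  (not all equal)
t=27: [30, 29, 11, 30]  (not all equal)
t=28: [30, 32, 32, 30]  (not all equal)
t=29: [28, 25, 25, 28]  (not all equal)
t=30: [38, 42, 42, 38]  (not all equal)
t=31: [6, 6, 6, 6]  (all equal)

Answer: 31
Key observation: Synchronization is absorbing here: once all patches are equal they stay equal, and step 31 is the first all-equal step.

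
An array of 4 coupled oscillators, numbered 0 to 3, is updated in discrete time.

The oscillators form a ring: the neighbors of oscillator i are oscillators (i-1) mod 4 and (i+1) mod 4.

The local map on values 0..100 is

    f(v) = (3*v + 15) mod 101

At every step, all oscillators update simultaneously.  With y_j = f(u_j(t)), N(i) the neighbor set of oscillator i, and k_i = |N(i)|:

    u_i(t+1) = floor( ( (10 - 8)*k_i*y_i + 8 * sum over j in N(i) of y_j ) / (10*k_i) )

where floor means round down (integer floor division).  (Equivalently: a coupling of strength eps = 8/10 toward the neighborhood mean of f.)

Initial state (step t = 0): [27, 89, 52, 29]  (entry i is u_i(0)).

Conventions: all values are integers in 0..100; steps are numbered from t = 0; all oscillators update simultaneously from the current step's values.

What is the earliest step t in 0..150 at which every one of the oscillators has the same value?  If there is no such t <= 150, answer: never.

Simulating step by step:
t=0: [27, 89, 52, 29]  (not all equal)
t=1: [51, 82, 46, 66]  (not all equal)
t=2: [41, 59, 38, 49]  (not all equal)
t=3: [68, 44, 66, 38]  (not all equal)
t=4: [33, 20, 31, 16]  (not all equal)
t=5: [57, 23, 56, 20]  (not all equal)
t=6: [80, 83, 80, 81]  (not all equal)
t=7: [57, 54, 57, 53]  (not all equal)
t=8: [76, 83, 76, 82]  (not all equal)
t=9: [56, 45, 56, 44]  (not all equal)
t=10: [54, 75, 54, 74]  (not all equal)
t=11: [44, 68, 44, 67]  (not all equal)
t=12: [21, 40, 21, 39]  (not all equal)
t=13: [41, 69, 41, 68]  (not all equal)
t=14: [22, 33, 22, 33]  (not all equal)
t=15: [26, 67, 26, 67]  (not all equal)
t=16: [29, 77, 29, 77]  (not all equal)
t=17: [35, 9, 35, 9]  (not all equal)
t=18: [37, 23, 37, 23]  (not all equal)
t=19: [72, 36, 72, 36]  (not all equal)
t=20: [23, 27, 23, 27]  (not all equal)
t=21: [93, 86, 93, 86]  (not all equal)
t=22: [75, 87, 75, 87]  (not all equal)
t=23: [66, 45, 66, 45]  (not all equal)
t=24: [41, 18, 41, 18]  (not all equal)
t=25: [62, 43, 62, 43]  (not all equal)
t=26: [54, 88, 54, 88]  (not all equal)
t=27: [76, 76, 76, 76]  (all equal)

Answer: 27
Key observation: Synchronization is absorbing here: once all oscillators are equal they stay equal, and step 27 is the first all-equal step.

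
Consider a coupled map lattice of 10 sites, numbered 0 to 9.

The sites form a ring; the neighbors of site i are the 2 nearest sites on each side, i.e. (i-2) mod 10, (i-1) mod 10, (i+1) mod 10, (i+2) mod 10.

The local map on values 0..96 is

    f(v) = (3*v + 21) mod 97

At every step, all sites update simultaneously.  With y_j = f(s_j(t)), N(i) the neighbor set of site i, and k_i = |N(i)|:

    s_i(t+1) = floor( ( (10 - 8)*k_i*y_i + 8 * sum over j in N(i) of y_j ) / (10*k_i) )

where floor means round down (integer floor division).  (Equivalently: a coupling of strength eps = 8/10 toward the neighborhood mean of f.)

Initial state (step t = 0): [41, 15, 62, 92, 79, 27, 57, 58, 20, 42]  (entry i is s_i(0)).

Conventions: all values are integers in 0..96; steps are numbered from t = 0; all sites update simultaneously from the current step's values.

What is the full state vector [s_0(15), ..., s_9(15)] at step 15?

Simulating step by step:
t=0: [41, 15, 62, 92, 79, 27, 57, 58, 20, 42]
t=1: [51, 36, 39, 30, 36, 34, 49, 46, 54, 49]
t=2: [61, 47, 39, 29, 36, 41, 55, 63, 73, 65]
t=3: [36, 29, 31, 39, 44, 39, 46, 44, 36, 31]
t=4: [21, 23, 31, 33, 43, 51, 49, 41, 39, 29]
t=5: [48, 45, 53, 52, 48, 54, 57, 49, 50, 54]
t=6: [74, 75, 71, 75, 82, 80, 78, 82, 78, 71]
t=7: [48, 46, 53, 56, 58, 65, 67, 60, 56, 55]
t=8: [78, 78, 61, 52, 45, 30, 30, 47, 56, 63]
t=9: [48, 45, 54, 44, 35, 46, 48, 40, 49, 59]
t=10: [57, 54, 59, 58, 60, 51, 54, 49, 51, 49]
t=11: [66, 51, 38, 35, 35, 48, 63, 76, 80, 80]
t=12: [54, 47, 39, 48, 36, 39, 47, 54, 46, 58]
t=13: [51, 52, 58, 49, 49, 58, 57, 51, 60, 60]
t=14: [34, 47, 60, 44, 47, 63, 50, 37, 52, 49]
t=15: [49, 45, 43, 41, 43, 49, 54, 55, 57, 55]

Answer: [49, 45, 43, 41, 43, 49, 54, 55, 57, 55]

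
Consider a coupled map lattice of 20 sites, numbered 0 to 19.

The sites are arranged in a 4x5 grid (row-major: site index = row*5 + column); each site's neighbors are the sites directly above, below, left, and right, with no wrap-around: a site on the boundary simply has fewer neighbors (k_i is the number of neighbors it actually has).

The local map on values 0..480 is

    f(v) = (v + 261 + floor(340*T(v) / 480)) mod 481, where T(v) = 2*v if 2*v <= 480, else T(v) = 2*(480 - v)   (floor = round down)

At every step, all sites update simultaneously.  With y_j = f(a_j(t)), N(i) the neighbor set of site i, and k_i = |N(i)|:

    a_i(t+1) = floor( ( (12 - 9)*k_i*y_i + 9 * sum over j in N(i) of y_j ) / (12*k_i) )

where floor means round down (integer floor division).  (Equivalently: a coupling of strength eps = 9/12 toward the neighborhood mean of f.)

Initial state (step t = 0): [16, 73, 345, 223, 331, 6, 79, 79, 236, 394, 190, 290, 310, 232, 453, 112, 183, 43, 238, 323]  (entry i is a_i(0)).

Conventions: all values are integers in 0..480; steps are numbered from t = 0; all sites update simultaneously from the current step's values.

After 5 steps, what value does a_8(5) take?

Simulating step by step:
t=0: [16, 73, 345, 223, 331, 6, 79, 79, 236, 394, 190, 290, 310, 232, 453, 112, 183, 43, 238, 323]
t=1: [341, 375, 380, 326, 310, 316, 394, 384, 350, 309, 225, 317, 362, 329, 307, 185, 243, 317, 346, 316]
t=2: [315, 304, 307, 317, 328, 315, 309, 303, 317, 326, 301, 322, 316, 318, 328, 312, 309, 327, 323, 324]
t=3: [329, 331, 331, 327, 324, 330, 330, 330, 327, 324, 329, 329, 327, 326, 324, 331, 327, 326, 325, 324]
t=4: [322, 322, 322, 323, 324, 322, 322, 322, 323, 324, 322, 322, 323, 323, 324, 322, 322, 323, 324, 324]
t=5: [325, 325, 325, 325, 325, 325, 325, 325, 325, 325, 325, 325, 325, 325, 325, 325, 325, 325, 325, 325]

Answer: a_8(5) = 325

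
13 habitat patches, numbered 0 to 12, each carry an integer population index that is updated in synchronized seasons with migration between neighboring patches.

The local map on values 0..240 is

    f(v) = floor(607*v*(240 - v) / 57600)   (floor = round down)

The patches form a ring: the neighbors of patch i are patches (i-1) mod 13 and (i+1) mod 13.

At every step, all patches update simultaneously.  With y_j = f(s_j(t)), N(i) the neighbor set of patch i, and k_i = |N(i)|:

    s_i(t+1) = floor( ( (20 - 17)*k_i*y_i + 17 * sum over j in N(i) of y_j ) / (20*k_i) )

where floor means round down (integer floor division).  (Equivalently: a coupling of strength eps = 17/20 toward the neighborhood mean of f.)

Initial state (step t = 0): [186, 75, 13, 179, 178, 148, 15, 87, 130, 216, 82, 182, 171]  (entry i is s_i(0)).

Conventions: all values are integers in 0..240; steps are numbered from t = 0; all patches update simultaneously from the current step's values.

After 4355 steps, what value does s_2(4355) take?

Simulating step by step:
t=0: [186, 75, 13, 179, 178, 148, 15, 87, 130, 216, 82, 182, 171]
t=1: [123, 77, 108, 79, 127, 85, 125, 99, 104, 129, 90, 127, 110]
t=2: [142, 147, 135, 148, 138, 149, 143, 149, 148, 146, 149, 146, 150]
t=3: [143, 146, 144, 147, 143, 146, 142, 144, 143, 142, 143, 142, 144]
t=4: [144, 145, 144, 145, 144, 145, 144, 145, 145, 146, 146, 145, 145]
t=5: [145, 145, 145, 145, 145, 145, 145, 145, 144, 144, 144, 144, 145]
t=6: [145, 145, 145, 145, 145, 145, 145, 145, 145, 145, 145, 145, 145]
t=7: [145, 145, 145, 145, 145, 145, 145, 145, 145, 145, 145, 145, 145]

Answer: s_2(4355) = 145
Key observation: The state at step 6, [145, 145, 145, 145, 145, 145, 145, 145, 145, 145, 145, 145, 145], reappears at step 7: the system is in a cycle of period 1 from step 6 on.  Therefore the state at step 4355 equals the state at step 6 + ((4355 - 6) mod 1) = 6, which is [145, 145, 145, 145, 145, 145, 145, 145, 145, 145, 145, 145, 145].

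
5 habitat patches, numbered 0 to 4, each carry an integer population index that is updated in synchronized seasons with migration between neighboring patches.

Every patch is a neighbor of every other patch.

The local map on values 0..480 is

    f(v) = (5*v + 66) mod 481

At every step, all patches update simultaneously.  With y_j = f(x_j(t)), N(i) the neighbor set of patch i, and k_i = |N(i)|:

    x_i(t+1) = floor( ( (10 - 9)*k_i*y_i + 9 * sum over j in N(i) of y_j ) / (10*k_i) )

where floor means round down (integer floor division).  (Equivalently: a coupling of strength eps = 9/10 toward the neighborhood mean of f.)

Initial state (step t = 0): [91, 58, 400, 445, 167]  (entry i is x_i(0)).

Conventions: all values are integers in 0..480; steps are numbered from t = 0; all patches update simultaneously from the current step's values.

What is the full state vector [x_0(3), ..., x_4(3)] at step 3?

Answer: [262, 284, 257, 284, 281]

Derivation:
t=0: [91, 58, 400, 445, 167]
t=1: [293, 253, 280, 252, 245]
t=2: [252, 217, 261, 218, 222]
t=3: [262, 284, 257, 284, 281]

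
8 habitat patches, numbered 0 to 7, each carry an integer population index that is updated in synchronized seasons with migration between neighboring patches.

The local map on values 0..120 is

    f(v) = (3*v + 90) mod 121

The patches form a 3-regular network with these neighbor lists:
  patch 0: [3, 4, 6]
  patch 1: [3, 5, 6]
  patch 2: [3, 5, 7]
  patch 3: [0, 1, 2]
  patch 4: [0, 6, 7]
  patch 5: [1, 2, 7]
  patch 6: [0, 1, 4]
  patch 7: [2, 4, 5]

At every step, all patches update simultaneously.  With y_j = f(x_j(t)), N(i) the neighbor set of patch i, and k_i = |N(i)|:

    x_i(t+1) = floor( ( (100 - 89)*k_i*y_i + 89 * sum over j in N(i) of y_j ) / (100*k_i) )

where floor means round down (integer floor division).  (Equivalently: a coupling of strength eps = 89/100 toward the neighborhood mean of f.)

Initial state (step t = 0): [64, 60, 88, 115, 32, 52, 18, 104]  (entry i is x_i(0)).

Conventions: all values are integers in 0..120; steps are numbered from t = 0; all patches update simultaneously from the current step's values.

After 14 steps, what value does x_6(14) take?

Answer: x_6(14) = 67

Derivation:
t=0: [64, 60, 88, 115, 32, 52, 18, 104]
t=1: [51, 32, 46, 61, 37, 53, 41, 57]
t=2: [60, 45, 28, 54, 42, 57, 53, 59]
t=3: [36, 22, 21, 55, 28, 56, 68, 52]
t=4: [43, 27, 13, 44, 45, 22, 54, 30]
t=5: [74, 48, 58, 57, 60, 38, 75, 50]
t=6: [43, 64, 67, 62, 80, 84, 70, 52]
t=7: [64, 61, 46, 59, 57, 38, 73, 70]
t=8: [37, 55, 61, 55, 51, 67, 34, 68]
t=9: [34, 40, 37, 38, 60, 33, 35, 29]
t=10: [62, 76, 70, 80, 62, 74, 63, 58]
t=11: [50, 66, 59, 59, 31, 53, 46, 50]
t=12: [70, 46, 47, 59, 109, 57, 79, 40]
t=13: [55, 50, 51, 84, 74, 92, 74, 64]
t=14: [72, 64, 42, 50, 44, 47, 67, 26]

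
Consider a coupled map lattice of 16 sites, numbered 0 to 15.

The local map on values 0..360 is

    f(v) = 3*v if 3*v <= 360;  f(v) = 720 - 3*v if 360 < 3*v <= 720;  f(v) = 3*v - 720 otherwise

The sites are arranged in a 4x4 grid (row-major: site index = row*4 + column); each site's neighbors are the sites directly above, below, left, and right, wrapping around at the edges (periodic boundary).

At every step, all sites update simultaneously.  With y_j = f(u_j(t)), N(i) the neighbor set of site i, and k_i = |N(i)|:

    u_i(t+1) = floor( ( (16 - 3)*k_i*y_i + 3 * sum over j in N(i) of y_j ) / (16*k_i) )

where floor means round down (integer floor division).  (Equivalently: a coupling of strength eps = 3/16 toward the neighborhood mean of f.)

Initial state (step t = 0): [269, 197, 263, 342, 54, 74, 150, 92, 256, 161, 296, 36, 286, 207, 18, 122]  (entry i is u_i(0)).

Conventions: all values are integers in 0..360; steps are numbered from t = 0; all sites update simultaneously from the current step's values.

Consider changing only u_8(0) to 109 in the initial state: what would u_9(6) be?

Simulating step by step:
t=0: [269, 197, 263, 342, 54, 74, 150, 92, 109, 161, 296, 36, 286, 207, 18, 122]
t=1: [105, 127, 91, 285, 174, 217, 253, 263, 295, 230, 167, 140, 152, 106, 76, 316]
t=2: [299, 321, 256, 151, 189, 84, 61, 87, 171, 60, 205, 275, 262, 298, 233, 228]
t=3: [177, 227, 72, 241, 166, 240, 179, 245, 191, 180, 108, 113, 81, 165, 34, 50]
t=4: [177, 61, 190, 29, 196, 29, 174, 47, 165, 178, 300, 305, 230, 209, 125, 154]
t=5: [173, 173, 159, 105, 137, 103, 187, 143, 208, 178, 189, 196, 60, 110, 312, 240]
t=6: [210, 214, 239, 290, 293, 291, 175, 279, 115, 192, 156, 132, 175, 304, 209, 39]

Answer: u_9(6) = 192
Key observation: This trace re-runs the system from the modified initial state.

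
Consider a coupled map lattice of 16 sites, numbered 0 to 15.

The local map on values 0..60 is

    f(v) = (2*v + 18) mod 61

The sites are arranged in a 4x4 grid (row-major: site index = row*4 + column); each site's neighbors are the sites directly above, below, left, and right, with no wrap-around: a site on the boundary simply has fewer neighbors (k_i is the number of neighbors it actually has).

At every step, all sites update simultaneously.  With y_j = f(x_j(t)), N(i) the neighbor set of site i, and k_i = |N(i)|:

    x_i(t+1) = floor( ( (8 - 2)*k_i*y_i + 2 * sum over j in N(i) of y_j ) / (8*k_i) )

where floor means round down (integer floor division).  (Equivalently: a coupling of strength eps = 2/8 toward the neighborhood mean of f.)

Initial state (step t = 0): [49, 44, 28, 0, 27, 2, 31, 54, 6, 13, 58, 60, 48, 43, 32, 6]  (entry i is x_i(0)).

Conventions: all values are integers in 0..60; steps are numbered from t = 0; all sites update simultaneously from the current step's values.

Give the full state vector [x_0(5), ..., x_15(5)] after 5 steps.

Simulating step by step:
t=0: [49, 44, 28, 0, 27, 2, 31, 54, 6, 13, 58, 60, 48, 43, 32, 6]
t=1: [48, 41, 16, 15, 17, 23, 17, 7, 31, 39, 15, 15, 48, 42, 22, 27]
t=2: [51, 38, 49, 46, 45, 13, 47, 36, 25, 33, 44, 43, 47, 38, 9, 14]
t=3: [54, 37, 52, 47, 44, 42, 49, 33, 15, 25, 43, 42, 43, 33, 37, 44]
t=4: [12, 27, 11, 41, 41, 39, 47, 29, 43, 14, 40, 40, 41, 24, 32, 42]
t=5: [37, 18, 38, 36, 39, 35, 46, 21, 42, 42, 37, 35, 35, 12, 22, 38]

Answer: [37, 18, 38, 36, 39, 35, 46, 21, 42, 42, 37, 35, 35, 12, 22, 38]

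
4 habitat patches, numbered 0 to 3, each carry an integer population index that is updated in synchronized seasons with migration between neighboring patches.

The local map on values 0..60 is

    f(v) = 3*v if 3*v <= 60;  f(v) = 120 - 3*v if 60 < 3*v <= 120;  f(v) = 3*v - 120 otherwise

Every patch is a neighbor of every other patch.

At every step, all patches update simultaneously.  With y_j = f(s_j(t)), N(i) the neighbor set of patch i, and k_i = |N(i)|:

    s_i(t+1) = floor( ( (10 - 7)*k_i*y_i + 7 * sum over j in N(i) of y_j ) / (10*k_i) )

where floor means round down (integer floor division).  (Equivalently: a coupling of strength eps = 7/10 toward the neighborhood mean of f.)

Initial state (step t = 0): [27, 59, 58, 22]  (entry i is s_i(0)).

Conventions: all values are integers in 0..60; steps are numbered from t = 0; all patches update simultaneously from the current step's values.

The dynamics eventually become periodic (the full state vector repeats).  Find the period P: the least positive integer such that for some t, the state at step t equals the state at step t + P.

Simulating step by step:
t=0: [27, 59, 58, 22]
t=1: [50, 51, 51, 51]
t=2: [32, 32, 32, 32]
t=3: [24, 24, 24, 24]
t=4: [48, 48, 48, 48]
t=5: [24, 24, 24, 24]

Answer: 2
Key observation: The state at step 3, [24, 24, 24, 24], reappears at step 5 — and no state repeats earlier — so the cycle the system enters has period 2.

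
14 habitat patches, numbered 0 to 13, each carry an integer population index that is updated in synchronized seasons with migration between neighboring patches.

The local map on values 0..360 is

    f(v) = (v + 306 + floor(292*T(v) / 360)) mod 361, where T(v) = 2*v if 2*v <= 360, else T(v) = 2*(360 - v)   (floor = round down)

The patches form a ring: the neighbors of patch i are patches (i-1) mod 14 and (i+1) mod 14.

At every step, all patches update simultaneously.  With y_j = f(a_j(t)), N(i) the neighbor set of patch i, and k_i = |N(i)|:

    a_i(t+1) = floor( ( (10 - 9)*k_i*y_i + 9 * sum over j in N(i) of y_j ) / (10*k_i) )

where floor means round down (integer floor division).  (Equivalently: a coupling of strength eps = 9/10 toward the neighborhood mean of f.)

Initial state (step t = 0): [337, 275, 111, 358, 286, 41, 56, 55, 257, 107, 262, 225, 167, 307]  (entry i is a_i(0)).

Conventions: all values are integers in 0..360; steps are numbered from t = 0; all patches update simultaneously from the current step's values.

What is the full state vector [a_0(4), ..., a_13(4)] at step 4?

Simulating step by step:
t=0: [337, 275, 111, 358, 286, 41, 56, 55, 257, 107, 262, 225, 167, 307]
t=1: [344, 285, 321, 294, 196, 204, 72, 53, 142, 27, 114, 14, 166, 186]
t=2: [212, 324, 346, 203, 178, 84, 69, 210, 75, 253, 184, 152, 179, 155]
t=3: [308, 189, 196, 167, 97, 95, 103, 123, 35, 88, 164, 82, 317, 75]
t=4: [119, 177, 36, 112, 116, 205, 228, 139, 202, 40, 152, 171, 168, 314]

Answer: [119, 177, 36, 112, 116, 205, 228, 139, 202, 40, 152, 171, 168, 314]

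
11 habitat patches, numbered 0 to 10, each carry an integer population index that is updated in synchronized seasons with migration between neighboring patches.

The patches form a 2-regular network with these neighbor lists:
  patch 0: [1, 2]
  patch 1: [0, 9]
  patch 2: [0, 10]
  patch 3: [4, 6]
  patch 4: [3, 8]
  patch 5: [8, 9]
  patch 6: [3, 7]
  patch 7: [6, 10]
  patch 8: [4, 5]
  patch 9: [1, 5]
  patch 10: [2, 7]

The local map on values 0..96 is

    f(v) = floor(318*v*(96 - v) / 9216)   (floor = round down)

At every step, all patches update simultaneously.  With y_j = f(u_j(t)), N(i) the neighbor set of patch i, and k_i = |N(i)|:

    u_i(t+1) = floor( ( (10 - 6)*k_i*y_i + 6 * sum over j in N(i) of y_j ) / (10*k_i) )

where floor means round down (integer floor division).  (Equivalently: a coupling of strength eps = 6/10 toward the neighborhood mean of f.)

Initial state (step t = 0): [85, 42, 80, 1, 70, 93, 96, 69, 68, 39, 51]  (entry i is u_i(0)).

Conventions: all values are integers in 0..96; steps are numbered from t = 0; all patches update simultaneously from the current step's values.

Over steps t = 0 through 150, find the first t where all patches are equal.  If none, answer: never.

Answer: 14
Key observation: Synchronization is absorbing here: once all patches are equal they stay equal, and step 14 is the first all-equal step.

Derivation:
t=0: [85, 42, 80, 1, 70, 93, 96, 69, 68, 39, 51]  (not all equal)
t=1: [49, 63, 50, 19, 45, 45, 20, 49, 47, 56, 64]  (not all equal)
t=2: [76, 75, 76, 59, 70, 78, 59, 68, 79, 75, 75]  (not all equal)
t=3: [52, 53, 52, 71, 61, 49, 72, 64, 51, 52, 56]  (not all equal)
t=4: [78, 78, 77, 64, 71, 78, 62, 68, 77, 78, 75]  (not all equal)
t=5: [48, 48, 50, 67, 60, 48, 69, 63, 52, 48, 56]  (not all equal)
t=6: [79, 79, 78, 68, 73, 78, 67, 70, 77, 79, 75]  (not all equal)
t=7: [46, 46, 49, 63, 57, 48, 64, 61, 51, 46, 54]  (not all equal)
t=8: [79, 79, 78, 72, 75, 79, 71, 73, 78, 79, 76]  (not all equal)
t=9: [46, 46, 48, 58, 53, 46, 59, 56, 49, 46, 52]  (not all equal)
t=10: [79, 79, 78, 76, 77, 79, 75, 76, 78, 79, 78]  (not all equal)
t=11: [46, 46, 47, 52, 50, 46, 52, 51, 48, 46, 49]  (not all equal)
t=12: [79, 79, 79, 78, 78, 79, 78, 78, 79, 79, 79]  (not all equal)
t=13: [46, 46, 46, 48, 47, 46, 48, 47, 46, 46, 46]  (not all equal)
t=14: [79, 79, 79, 79, 79, 79, 79, 79, 79, 79, 79]  (all equal)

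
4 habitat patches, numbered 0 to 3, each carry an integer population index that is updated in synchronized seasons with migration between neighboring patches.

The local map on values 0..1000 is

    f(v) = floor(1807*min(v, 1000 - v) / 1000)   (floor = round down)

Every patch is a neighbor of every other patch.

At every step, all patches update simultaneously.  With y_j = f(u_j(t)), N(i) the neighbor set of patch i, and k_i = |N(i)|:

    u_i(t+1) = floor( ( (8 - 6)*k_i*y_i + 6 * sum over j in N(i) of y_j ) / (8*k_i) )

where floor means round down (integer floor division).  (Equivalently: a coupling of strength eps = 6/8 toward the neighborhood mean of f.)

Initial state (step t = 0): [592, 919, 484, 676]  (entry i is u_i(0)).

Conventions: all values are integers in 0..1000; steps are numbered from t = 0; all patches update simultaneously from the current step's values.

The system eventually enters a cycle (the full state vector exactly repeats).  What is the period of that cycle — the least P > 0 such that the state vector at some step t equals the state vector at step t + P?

Simulating step by step:
t=0: [592, 919, 484, 676]
t=1: [585, 585, 585, 585]
t=2: [749, 749, 749, 749]
t=3: [453, 453, 453, 453]
t=4: [818, 818, 818, 818]
t=5: [328, 328, 328, 328]
t=6: [592, 592, 592, 592]
t=7: [737, 737, 737, 737]
t=8: [475, 475, 475, 475]
t=9: [858, 858, 858, 858]
t=10: [256, 256, 256, 256]
t=11: [462, 462, 462, 462]
t=12: [834, 834, 834, 834]
t=13: [299, 299, 299, 299]
t=14: [540, 540, 540, 540]
t=15: [831, 831, 831, 831]
t=16: [305, 305, 305, 305]
t=17: [551, 551, 551, 551]
t=18: [811, 811, 811, 811]
t=19: [341, 341, 341, 341]
t=20: [616, 616, 616, 616]
t=21: [693, 693, 693, 693]
t=22: [554, 554, 554, 554]
t=23: [805, 805, 805, 805]
t=24: [352, 352, 352, 352]
t=25: [636, 636, 636, 636]
t=26: [657, 657, 657, 657]
t=27: [619, 619, 619, 619]
t=28: [688, 688, 688, 688]
t=29: [563, 563, 563, 563]
t=30: [789, 789, 789, 789]
t=31: [381, 381, 381, 381]
t=32: [688, 688, 688, 688]

Answer: 4
Key observation: The state at step 28, [688, 688, 688, 688], reappears at step 32 — and no state repeats earlier — so the cycle the system enters has period 4.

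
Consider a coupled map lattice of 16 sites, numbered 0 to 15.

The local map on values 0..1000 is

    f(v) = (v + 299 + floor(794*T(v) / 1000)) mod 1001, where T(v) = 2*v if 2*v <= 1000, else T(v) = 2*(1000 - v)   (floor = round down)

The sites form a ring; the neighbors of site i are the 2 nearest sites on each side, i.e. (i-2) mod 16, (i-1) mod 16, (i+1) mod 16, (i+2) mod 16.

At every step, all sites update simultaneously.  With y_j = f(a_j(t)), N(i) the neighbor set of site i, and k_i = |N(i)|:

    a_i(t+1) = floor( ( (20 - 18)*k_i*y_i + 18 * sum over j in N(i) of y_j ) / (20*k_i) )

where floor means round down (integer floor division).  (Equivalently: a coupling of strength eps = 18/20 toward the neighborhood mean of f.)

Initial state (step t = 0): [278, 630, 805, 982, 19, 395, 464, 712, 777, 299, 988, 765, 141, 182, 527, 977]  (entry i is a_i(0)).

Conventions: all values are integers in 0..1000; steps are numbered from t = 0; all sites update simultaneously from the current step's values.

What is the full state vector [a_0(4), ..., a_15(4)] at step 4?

Answer: [331, 392, 468, 486, 496, 501, 484, 482, 507, 454, 444, 464, 361, 268, 321, 335]

Derivation:
t=0: [278, 630, 805, 982, 19, 395, 464, 712, 777, 299, 988, 765, 141, 182, 527, 977]
t=1: [409, 287, 308, 389, 380, 396, 401, 343, 344, 375, 390, 450, 535, 523, 453, 453]
t=2: [277, 279, 230, 196, 265, 280, 253, 268, 265, 283, 365, 434, 465, 501, 491, 371]
t=3: [392, 445, 499, 512, 700, 842, 766, 546, 597, 596, 459, 349, 460, 452, 363, 294]
t=4: [331, 392, 468, 486, 496, 501, 484, 482, 507, 454, 444, 464, 361, 268, 321, 335]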